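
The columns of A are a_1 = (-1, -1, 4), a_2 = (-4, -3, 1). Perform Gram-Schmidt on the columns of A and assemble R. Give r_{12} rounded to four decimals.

a_1 = (-1, -1, 4); ‖a_1‖ = 4.2426, so e_1 = (-0.2357, -0.2357, 0.9428).
r_{12} = e_1·a_2 = 2.5927.

r_{12} = 2.5927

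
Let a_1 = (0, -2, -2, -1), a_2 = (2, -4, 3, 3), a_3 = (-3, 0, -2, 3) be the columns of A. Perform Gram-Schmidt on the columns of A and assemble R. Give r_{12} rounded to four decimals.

a_1 = (0, -2, -2, -1); ‖a_1‖ = 3.0000, so e_1 = (0.0000, -0.6667, -0.6667, -0.3333).
r_{12} = e_1·a_2 = -0.3333.

r_{12} = -0.3333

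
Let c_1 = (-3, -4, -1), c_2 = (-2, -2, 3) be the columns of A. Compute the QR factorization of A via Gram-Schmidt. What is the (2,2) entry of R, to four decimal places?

r_{22} = 3.5137

c_1 = (-3, -4, -1); ‖c_1‖ = 5.0990, so e_1 = (-0.5883, -0.7845, -0.1961).
e_1·c_2 = (-0.5883)·(-2) + (-0.7845)·(-2) + (-0.1961)·3 = 2.1573.
u_2 = c_2 − 2.1573·e_1 = (-0.7308, -0.3077, 3.4231).
r_{22} = ‖u_2‖ = 3.5137.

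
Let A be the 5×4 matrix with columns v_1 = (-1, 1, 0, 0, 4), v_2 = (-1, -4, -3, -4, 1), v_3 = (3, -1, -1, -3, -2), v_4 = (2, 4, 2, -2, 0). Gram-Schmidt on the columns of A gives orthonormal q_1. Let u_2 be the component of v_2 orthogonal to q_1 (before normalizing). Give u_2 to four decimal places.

v_1 = (-1, 1, 0, 0, 4); ‖v_1‖ = 4.2426, so q_1 = (-0.2357, 0.2357, 0.0000, 0.0000, 0.9428).
q_1·v_2 = (-0.2357)·(-1) + 0.2357·(-4) + 0.0000·(-3) + 0.0000·(-4) + 0.9428·1 = 0.2357.
u_2 = v_2 − 0.2357·q_1 = (-0.9444, -4.0556, -3.0000, -4.0000, 0.7778).

u_2 = (-0.9444, -4.0556, -3.0000, -4.0000, 0.7778)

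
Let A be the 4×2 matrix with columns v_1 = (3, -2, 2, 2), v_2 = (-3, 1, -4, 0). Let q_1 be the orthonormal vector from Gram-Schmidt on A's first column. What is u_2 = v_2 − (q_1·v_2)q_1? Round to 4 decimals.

q_1 = v_1/‖v_1‖ = (3, -2, 2, 2)/4.5826 = (0.6547, -0.4364, 0.4364, 0.4364).
r_{12} = q_1·v_2 = -4.1461.
u_2 = v_2 + 4.1461·q_1 = (-0.2857, -0.8095, -2.1905, 1.8095).

u_2 = (-0.2857, -0.8095, -2.1905, 1.8095)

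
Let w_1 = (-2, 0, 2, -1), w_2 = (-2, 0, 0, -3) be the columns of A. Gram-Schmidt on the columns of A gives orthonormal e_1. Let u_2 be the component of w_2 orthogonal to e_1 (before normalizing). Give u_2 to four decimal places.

u_2 = (-0.4444, 0.0000, -1.5556, -2.2222)

e_1 = w_1/‖w_1‖ = (-2, 0, 2, -1)/3.0000 = (-0.6667, 0.0000, 0.6667, -0.3333).
r_{12} = e_1·w_2 = 2.3333.
u_2 = w_2 − 2.3333·e_1 = (-0.4444, 0.0000, -1.5556, -2.2222).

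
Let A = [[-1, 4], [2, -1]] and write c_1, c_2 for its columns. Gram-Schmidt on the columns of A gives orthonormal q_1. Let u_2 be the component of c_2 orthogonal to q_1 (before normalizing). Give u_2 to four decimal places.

u_2 = (2.8000, 1.4000)

c_1 = (-1, 2); ‖c_1‖ = 2.2361, so q_1 = (-0.4472, 0.8944).
q_1·c_2 = (-0.4472)·4 + 0.8944·(-1) = -2.6833.
u_2 = c_2 + 2.6833·q_1 = (2.8000, 1.4000).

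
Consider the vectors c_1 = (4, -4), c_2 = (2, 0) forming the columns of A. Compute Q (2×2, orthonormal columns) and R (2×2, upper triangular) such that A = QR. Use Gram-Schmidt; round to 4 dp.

q_1 = c_1/‖c_1‖ = (4, -4)/5.6569 = (0.7071, -0.7071).
r_{12} = q_1·c_2 = 1.4142.
u_2 = c_2 − 1.4142·q_1 = (1.0000, 1.0000).
‖u_2‖ = 1.4142, so q_2 = (0.7071, 0.7071).

Q = [[0.7071, 0.7071], [-0.7071, 0.7071]], R = [[5.6569, 1.4142], [0.0000, 1.4142]]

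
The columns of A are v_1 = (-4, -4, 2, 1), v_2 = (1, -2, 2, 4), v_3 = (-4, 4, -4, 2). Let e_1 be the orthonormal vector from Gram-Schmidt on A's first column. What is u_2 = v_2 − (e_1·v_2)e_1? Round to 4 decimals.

u_2 = (2.2973, -0.7027, 1.3514, 3.6757)

v_1 = (-4, -4, 2, 1); ‖v_1‖ = 6.0828, so e_1 = (-0.6576, -0.6576, 0.3288, 0.1644).
e_1·v_2 = (-0.6576)·1 + (-0.6576)·(-2) + 0.3288·2 + 0.1644·4 = 1.9728.
u_2 = v_2 − 1.9728·e_1 = (2.2973, -0.7027, 1.3514, 3.6757).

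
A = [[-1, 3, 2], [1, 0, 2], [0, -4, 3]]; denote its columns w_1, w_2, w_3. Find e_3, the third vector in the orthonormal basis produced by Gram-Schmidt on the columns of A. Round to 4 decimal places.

e_1 = w_1/‖w_1‖ = (-1, 1, 0)/1.4142 = (-0.7071, 0.7071, 0.0000).
r_{12} = e_1·w_2 = -2.1213.
u_2 = w_2 + 2.1213·e_1 = (1.5000, 1.5000, -4.0000).
‖u_2‖ = 4.5277, so e_2 = (0.3313, 0.3313, -0.8835).
r_{13} = e_1·w_3 = 0.0000; r_{23} = e_2·w_3 = -1.3252.
u_3 = w_3 + 0.0000·e_1 + 1.3252·e_2 = (2.4390, 2.4390, 1.8293).
‖u_3‖ = 3.9043, so e_3 = (0.6247, 0.6247, 0.4685).

e_3 = (0.6247, 0.6247, 0.4685)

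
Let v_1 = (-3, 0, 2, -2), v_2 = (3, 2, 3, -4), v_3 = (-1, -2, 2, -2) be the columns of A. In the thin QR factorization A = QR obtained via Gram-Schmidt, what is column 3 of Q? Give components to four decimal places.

q_3 = (0.2308, -0.9412, 0.1951, -0.1511)

q_1 = v_1/‖v_1‖ = (-3, 0, 2, -2)/4.1231 = (-0.7276, 0.0000, 0.4851, -0.4851).
r_{12} = q_1·v_2 = 1.2127.
u_2 = v_2 − 1.2127·q_1 = (3.8824, 2.0000, 2.4118, -3.4118).
‖u_2‖ = 6.0440, so q_2 = (0.6424, 0.3309, 0.3990, -0.5645).
r_{13} = q_1·v_3 = 2.6679; r_{23} = q_2·v_3 = 0.6229.
u_3 = v_3 − 2.6679·q_1 − 0.6229·q_2 = (0.5411, -2.2061, 0.4573, -0.3543).
‖u_3‖ = 2.3440, so q_3 = (0.2308, -0.9412, 0.1951, -0.1511).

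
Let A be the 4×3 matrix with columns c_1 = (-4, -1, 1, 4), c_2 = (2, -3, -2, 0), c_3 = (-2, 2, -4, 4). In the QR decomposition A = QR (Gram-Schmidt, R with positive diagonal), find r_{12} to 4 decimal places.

e_1 = c_1/‖c_1‖ = (-4, -1, 1, 4)/5.8310 = (-0.6860, -0.1715, 0.1715, 0.6860).
r_{12} = e_1·c_2 = -1.2005.

r_{12} = -1.2005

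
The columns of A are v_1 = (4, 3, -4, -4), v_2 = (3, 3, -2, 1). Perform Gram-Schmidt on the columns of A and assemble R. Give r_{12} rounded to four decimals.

q_1 = v_1/‖v_1‖ = (4, 3, -4, -4)/7.5498 = (0.5298, 0.3974, -0.5298, -0.5298).
r_{12} = q_1·v_2 = 3.3113.

r_{12} = 3.3113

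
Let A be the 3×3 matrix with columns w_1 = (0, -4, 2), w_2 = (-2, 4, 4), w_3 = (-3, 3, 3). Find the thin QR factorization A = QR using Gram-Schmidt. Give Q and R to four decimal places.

Q = [[0.0000, -0.3492, -0.9370], [-0.8944, 0.4191, -0.1562], [0.4472, 0.8381, -0.3123]], R = [[4.4721, -1.7889, -1.3416], [0.0000, 5.7271, 4.8192], [0.0000, 0.0000, 1.4056]]

q_1 = w_1/‖w_1‖ = (0, -4, 2)/4.4721 = (0.0000, -0.8944, 0.4472).
r_{12} = q_1·w_2 = -1.7889.
u_2 = w_2 + 1.7889·q_1 = (-2.0000, 2.4000, 4.8000).
‖u_2‖ = 5.7271, so q_2 = (-0.3492, 0.4191, 0.8381).
r_{13} = q_1·w_3 = -1.3416; r_{23} = q_2·w_3 = 4.8192.
u_3 = w_3 + 1.3416·q_1 − 4.8192·q_2 = (-1.3171, -0.2195, -0.4390).
‖u_3‖ = 1.4056, so q_3 = (-0.9370, -0.1562, -0.3123).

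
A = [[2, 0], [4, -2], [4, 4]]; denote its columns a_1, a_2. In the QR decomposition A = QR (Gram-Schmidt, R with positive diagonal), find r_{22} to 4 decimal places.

r_{22} = 4.2687

a_1 = (2, 4, 4); ‖a_1‖ = 6.0000, so q_1 = (0.3333, 0.6667, 0.6667).
q_1·a_2 = 0.3333·0 + 0.6667·(-2) + 0.6667·4 = 1.3333.
u_2 = a_2 − 1.3333·q_1 = (-0.4444, -2.8889, 3.1111).
r_{22} = ‖u_2‖ = 4.2687.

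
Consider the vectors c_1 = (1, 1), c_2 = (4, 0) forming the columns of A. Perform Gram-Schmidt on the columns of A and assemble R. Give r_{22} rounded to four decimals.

e_1 = c_1/‖c_1‖ = (1, 1)/1.4142 = (0.7071, 0.7071).
r_{12} = e_1·c_2 = 2.8284.
u_2 = c_2 − 2.8284·e_1 = (2.0000, -2.0000).
r_{22} = ‖u_2‖ = 2.8284.

r_{22} = 2.8284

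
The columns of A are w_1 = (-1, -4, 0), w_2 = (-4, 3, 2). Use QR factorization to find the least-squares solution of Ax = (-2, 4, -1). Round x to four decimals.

w_1 = (-1, -4, 0); ‖w_1‖ = 4.1231, so q_1 = (-0.2425, -0.9701, 0.0000).
q_1·w_2 = (-0.2425)·(-4) + (-0.9701)·3 + 0.0000·2 = -1.9403.
u_2 = w_2 + 1.9403·q_1 = (-4.4706, 1.1176, 2.0000).
‖u_2‖ = 5.0235, so q_2 = (-0.8899, 0.2225, 0.3981).
Qᵀb = (-3.3955, 2.2717).
Back-substitute: x_2 = 2.2717/5.0235 = 0.4522.
x_1 = (-3.3955 + 1.9403·0.4522)/4.1231 = -0.6107.

x = (-0.6107, 0.4522)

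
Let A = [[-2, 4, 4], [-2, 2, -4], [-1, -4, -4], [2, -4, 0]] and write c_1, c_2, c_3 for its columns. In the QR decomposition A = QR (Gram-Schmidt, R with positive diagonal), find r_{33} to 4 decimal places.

r_{33} = 4.5690

q_1 = c_1/‖c_1‖ = (-2, -2, -1, 2)/3.6056 = (-0.5547, -0.5547, -0.2774, 0.5547).
r_{12} = q_1·c_2 = -4.4376.
u_2 = c_2 + 4.4376·q_1 = (1.5385, -0.4615, -5.2308, -1.5385).
‖u_2‖ = 5.6840, so q_2 = (0.2707, -0.0812, -0.9203, -0.2707).
r_{13} = q_1·c_3 = 1.1094; r_{23} = q_2·c_3 = 5.0885.
u_3 = c_3 − 1.1094·q_1 − 5.0885·q_2 = (3.2381, -2.9714, 0.9905, 0.7619).
r_{33} = ‖u_3‖ = 4.5690.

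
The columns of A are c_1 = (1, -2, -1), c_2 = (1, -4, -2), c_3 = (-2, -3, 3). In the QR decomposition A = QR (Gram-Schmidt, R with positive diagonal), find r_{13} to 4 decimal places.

e_1 = c_1/‖c_1‖ = (1, -2, -1)/2.4495 = (0.4082, -0.8165, -0.4082).
r_{13} = e_1·c_3 = 0.4082.

r_{13} = 0.4082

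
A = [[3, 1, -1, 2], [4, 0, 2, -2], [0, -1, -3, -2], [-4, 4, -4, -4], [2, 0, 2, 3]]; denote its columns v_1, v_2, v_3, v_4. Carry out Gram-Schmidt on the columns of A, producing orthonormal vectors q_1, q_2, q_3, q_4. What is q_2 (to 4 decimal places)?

q_1 = v_1/‖v_1‖ = (3, 4, 0, -4, 2)/6.7082 = (0.4472, 0.5963, 0.0000, -0.5963, 0.2981).
r_{12} = q_1·v_2 = -1.9379.
u_2 = v_2 + 1.9379·q_1 = (1.8667, 1.1556, -1.0000, 2.8444, 0.5778).
‖u_2‖ = 3.7742, so q_2 = (0.4946, 0.3062, -0.2650, 0.7537, 0.1531).

q_2 = (0.4946, 0.3062, -0.2650, 0.7537, 0.1531)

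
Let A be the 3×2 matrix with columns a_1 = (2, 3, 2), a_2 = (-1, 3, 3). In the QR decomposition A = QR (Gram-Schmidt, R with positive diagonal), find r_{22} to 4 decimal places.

q_1 = a_1/‖a_1‖ = (2, 3, 2)/4.1231 = (0.4851, 0.7276, 0.4851).
r_{12} = q_1·a_2 = 3.1530.
u_2 = a_2 − 3.1530·q_1 = (-2.5294, 0.7059, 1.4706).
r_{22} = ‖u_2‖ = 3.0098.

r_{22} = 3.0098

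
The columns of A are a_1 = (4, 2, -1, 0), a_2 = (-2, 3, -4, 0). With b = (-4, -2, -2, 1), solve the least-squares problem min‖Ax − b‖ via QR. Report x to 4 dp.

a_1 = (4, 2, -1, 0); ‖a_1‖ = 4.5826, so q_1 = (0.8729, 0.4364, -0.2182, 0.0000).
q_1·a_2 = 0.8729·(-2) + 0.4364·3 + (-0.2182)·(-4) + 0.0000·0 = 0.4364.
u_2 = a_2 − 0.4364·q_1 = (-2.3810, 2.8095, -3.9048, 0.0000).
‖u_2‖ = 5.3675, so q_2 = (-0.4436, 0.5234, -0.7275, 0.0000).
Qᵀb = (-3.9279, 2.1825).
Back-substitute: x_2 = 2.1825/5.3675 = 0.4066.
x_1 = (-3.9279 − 0.4364·0.4066)/4.5826 = -0.8959.

x = (-0.8959, 0.4066)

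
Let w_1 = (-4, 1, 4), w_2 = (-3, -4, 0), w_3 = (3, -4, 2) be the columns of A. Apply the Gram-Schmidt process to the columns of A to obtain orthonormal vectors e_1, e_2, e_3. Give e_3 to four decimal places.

e_3 = (0.5800, -0.4350, 0.6887)

w_1 = (-4, 1, 4); ‖w_1‖ = 5.7446, so e_1 = (-0.6963, 0.1741, 0.6963).
e_1·w_2 = (-0.6963)·(-3) + 0.1741·(-4) + 0.6963·0 = 1.3926.
u_2 = w_2 − 1.3926·e_1 = (-2.0303, -4.2424, -0.9697).
‖u_2‖ = 4.8021, so e_2 = (-0.4228, -0.8834, -0.2019).
e_1·w_3 = (-0.6963)·3 + 0.1741·(-4) + 0.6963·2 = -1.3926; e_2·w_3 = (-0.4228)·3 + (-0.8834)·(-4) + (-0.2019)·2 = 1.8615.
u_3 = w_3 + 1.3926·e_1 − 1.8615·e_2 = (2.8173, -2.1130, 3.3456).
‖u_3‖ = 4.8575, so e_3 = (0.5800, -0.4350, 0.6887).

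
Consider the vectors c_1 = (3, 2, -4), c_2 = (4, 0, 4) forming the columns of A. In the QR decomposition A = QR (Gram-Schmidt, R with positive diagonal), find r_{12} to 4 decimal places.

c_1 = (3, 2, -4); ‖c_1‖ = 5.3852, so e_1 = (0.5571, 0.3714, -0.7428).
r_{12} = e_1·c_2 = -0.7428.

r_{12} = -0.7428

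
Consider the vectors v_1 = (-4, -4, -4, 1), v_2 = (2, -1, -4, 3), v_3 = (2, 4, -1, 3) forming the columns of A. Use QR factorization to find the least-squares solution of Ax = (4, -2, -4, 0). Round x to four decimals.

v_1 = (-4, -4, -4, 1); ‖v_1‖ = 7.0000, so q_1 = (-0.5714, -0.5714, -0.5714, 0.1429).
q_1·v_2 = (-0.5714)·2 + (-0.5714)·(-1) + (-0.5714)·(-4) + 0.1429·3 = 2.1429.
u_2 = v_2 − 2.1429·q_1 = (3.2245, 0.2245, -2.7755, 2.6939).
‖u_2‖ = 5.0407, so q_2 = (0.6397, 0.0445, -0.5506, 0.5344).
q_1·v_3 = (-0.5714)·2 + (-0.5714)·4 + (-0.5714)·(-1) + 0.1429·3 = -2.4286; q_2·v_3 = 0.6397·2 + 0.0445·4 + (-0.5506)·(-1) + 0.5344·3 = 3.6115.
u_3 = v_3 + 2.4286·q_1 − 3.6115·q_2 = (-1.6980, 2.4514, -0.3992, 1.4169).
‖u_3‖ = 3.3256, so q_3 = (-0.5106, 0.7371, -0.1200, 0.4261).
Qᵀb = (1.1429, 4.6722, -3.0365).
Back-substitute: x_3 = -3.0365/3.3256 = -0.9131.
x_2 = (4.6722 − 3.6115·(-0.9131))/5.0407 = 1.5811.
x_1 = (1.1429 − 2.1429·1.5811 + 2.4286·(-0.9131))/7.0000 = -0.6375.

x = (-0.6375, 1.5811, -0.9131)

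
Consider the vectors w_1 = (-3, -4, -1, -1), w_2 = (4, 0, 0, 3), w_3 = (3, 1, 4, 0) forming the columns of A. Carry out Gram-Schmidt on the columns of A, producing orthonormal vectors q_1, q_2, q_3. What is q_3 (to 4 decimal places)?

q_3 = (0.1951, -0.3051, 0.8951, -0.2602)

w_1 = (-3, -4, -1, -1); ‖w_1‖ = 5.1962, so q_1 = (-0.5774, -0.7698, -0.1925, -0.1925).
q_1·w_2 = (-0.5774)·4 + (-0.7698)·0 + (-0.1925)·0 + (-0.1925)·3 = -2.8868.
u_2 = w_2 + 2.8868·q_1 = (2.3333, -2.2222, -0.5556, 2.4444).
‖u_2‖ = 4.0825, so q_2 = (0.5715, -0.5443, -0.1361, 0.5988).
q_1·w_3 = (-0.5774)·3 + (-0.7698)·1 + (-0.1925)·4 + (-0.1925)·0 = -3.2717; q_2·w_3 = 0.5715·3 + (-0.5443)·1 + (-0.1361)·4 + 0.5988·0 = 0.6260.
u_3 = w_3 + 3.2717·q_1 − 0.6260·q_2 = (0.7533, -1.1778, 3.4556, -1.0044).
‖u_3‖ = 3.8606, so q_3 = (0.1951, -0.3051, 0.8951, -0.2602).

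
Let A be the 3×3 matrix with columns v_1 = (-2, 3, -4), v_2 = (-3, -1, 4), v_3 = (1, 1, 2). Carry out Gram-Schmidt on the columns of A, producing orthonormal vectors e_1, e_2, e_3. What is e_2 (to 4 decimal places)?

e_2 = (-0.8676, 0.0768, 0.4914)

v_1 = (-2, 3, -4); ‖v_1‖ = 5.3852, so e_1 = (-0.3714, 0.5571, -0.7428).
e_1·v_2 = (-0.3714)·(-3) + 0.5571·(-1) + (-0.7428)·4 = -2.4140.
u_2 = v_2 + 2.4140·e_1 = (-3.8966, 0.3448, 2.2069).
‖u_2‖ = 4.4914, so e_2 = (-0.8676, 0.0768, 0.4914).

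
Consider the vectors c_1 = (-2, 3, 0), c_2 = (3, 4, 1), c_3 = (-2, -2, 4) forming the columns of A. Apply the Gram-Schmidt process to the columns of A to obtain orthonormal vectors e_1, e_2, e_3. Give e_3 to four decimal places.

e_1 = c_1/‖c_1‖ = (-2, 3, 0)/3.6056 = (-0.5547, 0.8321, 0.0000).
r_{12} = e_1·c_2 = 1.6641.
u_2 = c_2 − 1.6641·e_1 = (3.9231, 2.6154, 1.0000).
‖u_2‖ = 4.8198, so e_2 = (0.8139, 0.5426, 0.2075).
r_{13} = e_1·c_3 = -0.5547; r_{23} = e_2·c_3 = -1.8832.
u_3 = c_3 + 0.5547·e_1 + 1.8832·e_2 = (-0.7748, -0.5166, 4.3907).
‖u_3‖ = 4.4884, so e_3 = (-0.1726, -0.1151, 0.9782).

e_3 = (-0.1726, -0.1151, 0.9782)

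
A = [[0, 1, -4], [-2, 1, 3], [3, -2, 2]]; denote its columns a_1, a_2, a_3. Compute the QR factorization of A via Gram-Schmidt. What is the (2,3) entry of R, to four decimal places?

a_1 = (0, -2, 3); ‖a_1‖ = 3.6056, so e_1 = (0.0000, -0.5547, 0.8321).
e_1·a_2 = 0.0000·1 + (-0.5547)·1 + 0.8321·(-2) = -2.2188.
u_2 = a_2 + 2.2188·e_1 = (1.0000, -0.2308, -0.1538).
‖u_2‖ = 1.0377, so e_2 = (0.9636, -0.2224, -0.1482).
r_{23} = e_2·a_3 = -4.8181.

r_{23} = -4.8181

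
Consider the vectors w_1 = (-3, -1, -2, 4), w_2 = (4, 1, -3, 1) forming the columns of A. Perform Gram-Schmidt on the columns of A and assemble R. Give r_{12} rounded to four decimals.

r_{12} = -0.5477

w_1 = (-3, -1, -2, 4); ‖w_1‖ = 5.4772, so q_1 = (-0.5477, -0.1826, -0.3651, 0.7303).
r_{12} = q_1·w_2 = -0.5477.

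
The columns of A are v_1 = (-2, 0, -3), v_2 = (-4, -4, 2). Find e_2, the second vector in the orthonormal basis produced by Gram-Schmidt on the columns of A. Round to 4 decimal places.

e_2 = (-0.6180, -0.6695, 0.4120)

v_1 = (-2, 0, -3); ‖v_1‖ = 3.6056, so e_1 = (-0.5547, 0.0000, -0.8321).
e_1·v_2 = (-0.5547)·(-4) + 0.0000·(-4) + (-0.8321)·2 = 0.5547.
u_2 = v_2 − 0.5547·e_1 = (-3.6923, -4.0000, 2.4615).
‖u_2‖ = 5.9743, so e_2 = (-0.6180, -0.6695, 0.4120).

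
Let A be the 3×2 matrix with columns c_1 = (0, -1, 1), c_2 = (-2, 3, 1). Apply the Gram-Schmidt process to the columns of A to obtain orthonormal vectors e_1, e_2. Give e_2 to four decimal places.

e_1 = c_1/‖c_1‖ = (0, -1, 1)/1.4142 = (0.0000, -0.7071, 0.7071).
r_{12} = e_1·c_2 = -1.4142.
u_2 = c_2 + 1.4142·e_1 = (-2.0000, 2.0000, 2.0000).
‖u_2‖ = 3.4641, so e_2 = (-0.5774, 0.5774, 0.5774).

e_2 = (-0.5774, 0.5774, 0.5774)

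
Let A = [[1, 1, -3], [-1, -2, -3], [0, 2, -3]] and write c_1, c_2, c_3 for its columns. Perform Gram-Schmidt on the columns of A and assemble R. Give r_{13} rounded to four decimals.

r_{13} = 0.0000

c_1 = (1, -1, 0); ‖c_1‖ = 1.4142, so q_1 = (0.7071, -0.7071, 0.0000).
r_{13} = q_1·c_3 = 0.0000.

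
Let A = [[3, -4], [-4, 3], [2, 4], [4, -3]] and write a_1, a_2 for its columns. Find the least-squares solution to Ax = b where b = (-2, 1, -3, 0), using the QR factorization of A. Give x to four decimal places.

a_1 = (3, -4, 2, 4); ‖a_1‖ = 6.7082, so e_1 = (0.4472, -0.5963, 0.2981, 0.5963).
e_1·a_2 = 0.4472·(-4) + (-0.5963)·3 + 0.2981·4 + 0.5963·(-3) = -4.1740.
u_2 = a_2 + 4.1740·e_1 = (-2.1333, 0.5111, 5.2444, -0.5111).
‖u_2‖ = 5.7077, so e_2 = (-0.3738, 0.0895, 0.9188, -0.0895).
Qᵀb = (-2.3851, -1.9194).
Back-substitute: x_2 = -1.9194/5.7077 = -0.3363.
x_1 = (-2.3851 + 4.1740·(-0.3363))/6.7082 = -0.5648.

x = (-0.5648, -0.3363)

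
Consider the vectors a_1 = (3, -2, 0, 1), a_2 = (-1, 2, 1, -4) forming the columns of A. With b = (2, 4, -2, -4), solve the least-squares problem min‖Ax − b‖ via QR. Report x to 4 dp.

q_1 = a_1/‖a_1‖ = (3, -2, 0, 1)/3.7417 = (0.8018, -0.5345, 0.0000, 0.2673).
r_{12} = q_1·a_2 = -2.9399.
u_2 = a_2 + 2.9399·q_1 = (1.3571, 0.4286, 1.0000, -3.2143).
‖u_2‖ = 3.6547, so q_2 = (0.3713, 0.1173, 0.2736, -0.8795).
Qᵀb = (-1.6036, 4.1824).
Back-substitute: x_2 = 4.1824/3.6547 = 1.1444.
x_1 = (-1.6036 + 2.9399·1.1444)/3.7417 = 0.4706.

x = (0.4706, 1.1444)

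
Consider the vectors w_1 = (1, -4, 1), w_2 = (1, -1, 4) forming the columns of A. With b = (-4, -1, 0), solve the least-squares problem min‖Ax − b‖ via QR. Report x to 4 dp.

q_1 = w_1/‖w_1‖ = (1, -4, 1)/4.2426 = (0.2357, -0.9428, 0.2357).
r_{12} = q_1·w_2 = 2.1213.
u_2 = w_2 − 2.1213·q_1 = (0.5000, 1.0000, 3.5000).
‖u_2‖ = 3.6742, so q_2 = (0.1361, 0.2722, 0.9526).
Qᵀb = (0.0000, -0.8165).
Back-substitute: x_2 = -0.8165/3.6742 = -0.2222.
x_1 = (0.0000 − 2.1213·(-0.2222))/4.2426 = 0.1111.

x = (0.1111, -0.2222)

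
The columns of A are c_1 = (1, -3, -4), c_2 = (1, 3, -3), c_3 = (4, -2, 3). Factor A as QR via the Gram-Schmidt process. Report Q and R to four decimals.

c_1 = (1, -3, -4); ‖c_1‖ = 5.0990, so e_1 = (0.1961, -0.5883, -0.7845).
e_1·c_2 = 0.1961·1 + (-0.5883)·3 + (-0.7845)·(-3) = 0.7845.
u_2 = c_2 − 0.7845·e_1 = (0.8462, 3.4615, -2.3846).
‖u_2‖ = 4.2877, so e_2 = (0.1973, 0.8073, -0.5561).
e_1·c_3 = 0.1961·4 + (-0.5883)·(-2) + (-0.7845)·3 = -0.3922; e_2·c_3 = 0.1973·4 + 0.8073·(-2) + (-0.5561)·3 = -2.4937.
u_3 = c_3 + 0.3922·e_1 + 2.4937·e_2 = (4.5690, -0.2176, 1.3054).
‖u_3‖ = 4.7568, so e_3 = (0.9605, -0.0457, 0.2744).

Q = [[0.1961, 0.1973, 0.9605], [-0.5883, 0.8073, -0.0457], [-0.7845, -0.5561, 0.2744]], R = [[5.0990, 0.7845, -0.3922], [0.0000, 4.2877, -2.4937], [0.0000, 0.0000, 4.7568]]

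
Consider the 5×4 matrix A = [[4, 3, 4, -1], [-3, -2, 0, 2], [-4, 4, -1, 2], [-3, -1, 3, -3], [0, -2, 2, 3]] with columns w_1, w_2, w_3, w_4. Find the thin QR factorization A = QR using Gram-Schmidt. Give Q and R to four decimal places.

Q = [[0.5657, 0.4492, 0.5956, 0.1240], [-0.4243, -0.2937, 0.1247, 0.3237], [-0.5657, 0.7602, -0.0203, 0.2879], [-0.4243, -0.1209, 0.6965, -0.5422], [0.0000, -0.3455, 0.3797, 0.7092]], R = [[7.0711, 0.7071, 1.5556, -1.2728], [0.0000, 5.7879, -0.0173, -0.1901], [0.0000, 0.0000, 5.2516, -1.3374], [0.0000, 0.0000, 0.0000, 4.8534]]

e_1 = w_1/‖w_1‖ = (4, -3, -4, -3, 0)/7.0711 = (0.5657, -0.4243, -0.5657, -0.4243, 0.0000).
r_{12} = e_1·w_2 = 0.7071.
u_2 = w_2 − 0.7071·e_1 = (2.6000, -1.7000, 4.4000, -0.7000, -2.0000).
‖u_2‖ = 5.7879, so e_2 = (0.4492, -0.2937, 0.7602, -0.1209, -0.3455).
r_{13} = e_1·w_3 = 1.5556; r_{23} = e_2·w_3 = -0.0173.
u_3 = w_3 − 1.5556·e_1 + 0.0173·e_2 = (3.1278, 0.6549, -0.1069, 3.6579, 1.9940).
‖u_3‖ = 5.2516, so e_3 = (0.5956, 0.1247, -0.0203, 0.6965, 0.3797).
r_{14} = e_1·w_4 = -1.2728; r_{24} = e_2·w_4 = -0.1901; r_{34} = e_3·w_4 = -1.3374.
u_4 = w_4 + 1.2728·e_1 + 0.1901·e_2 + 1.3374·e_3 = (0.6019, 1.5710, 1.3973, -2.6315, 3.4421).
‖u_4‖ = 4.8534, so e_4 = (0.1240, 0.3237, 0.2879, -0.5422, 0.7092).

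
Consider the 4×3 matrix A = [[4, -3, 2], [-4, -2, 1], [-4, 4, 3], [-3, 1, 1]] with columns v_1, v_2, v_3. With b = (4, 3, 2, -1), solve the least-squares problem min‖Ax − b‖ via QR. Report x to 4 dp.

x = (-0.0115, -0.5843, 1.2530)

v_1 = (4, -4, -4, -3); ‖v_1‖ = 7.5498, so e_1 = (0.5298, -0.5298, -0.5298, -0.3974).
e_1·v_2 = 0.5298·(-3) + (-0.5298)·(-2) + (-0.5298)·4 + (-0.3974)·1 = -3.0464.
u_2 = v_2 + 3.0464·e_1 = (-1.3860, -3.6140, 2.3860, -0.2105).
‖u_2‖ = 4.5518, so e_2 = (-0.3045, -0.7940, 0.5242, -0.0463).
e_1·v_3 = 0.5298·2 + (-0.5298)·1 + (-0.5298)·3 + (-0.3974)·1 = -1.4570; e_2·v_3 = (-0.3045)·2 + (-0.7940)·1 + 0.5242·3 + (-0.0463)·1 = 0.1233.
u_3 = v_3 + 1.4570·e_1 − 0.1233·e_2 = (2.8095, 0.3260, 2.1634, 0.4268).
‖u_3‖ = 3.5864, so e_3 = (0.7834, 0.0909, 0.6032, 0.1190).
Qᵀb = (-0.1325, -2.5052, 4.4937).
Back-substitute: x_3 = 4.4937/3.5864 = 1.2530.
x_2 = (-2.5052 − 0.1233·1.2530)/4.5518 = -0.5843.
x_1 = (-0.1325 + 3.0464·(-0.5843) + 1.4570·1.2530)/7.5498 = -0.0115.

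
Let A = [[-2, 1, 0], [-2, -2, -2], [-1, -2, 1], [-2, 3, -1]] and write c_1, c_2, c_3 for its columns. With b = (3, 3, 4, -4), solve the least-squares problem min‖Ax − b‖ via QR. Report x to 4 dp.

q_1 = c_1/‖c_1‖ = (-2, -2, -1, -2)/3.6056 = (-0.5547, -0.5547, -0.2774, -0.5547).
r_{12} = q_1·c_2 = -0.5547.
u_2 = c_2 + 0.5547·q_1 = (0.6923, -2.3077, -2.1538, 2.6923).
‖u_2‖ = 4.2062, so q_2 = (0.1646, -0.5486, -0.5121, 0.6401).
r_{13} = q_1·c_3 = 1.3868; r_{23} = q_2·c_3 = -0.0549.
u_3 = c_3 − 1.3868·q_1 + 0.0549·q_2 = (0.7783, -1.2609, 1.3565, -0.1957).
‖u_3‖ = 2.0184, so q_3 = (0.3856, -0.6247, 0.6721, -0.0969).
Qᵀb = (-2.2188, -5.7607, 2.3587).
Back-substitute: x_3 = 2.3587/2.0184 = 1.1686.
x_2 = (-5.7607 + 0.0549·1.1686)/4.2062 = -1.3543.
x_1 = (-2.2188 + 0.5547·(-1.3543) − 1.3868·1.1686)/3.6056 = -1.2732.

x = (-1.2732, -1.3543, 1.1686)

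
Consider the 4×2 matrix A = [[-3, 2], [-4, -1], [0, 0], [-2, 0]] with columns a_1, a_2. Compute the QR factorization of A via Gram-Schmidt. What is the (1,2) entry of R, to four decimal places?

r_{12} = -0.3714

a_1 = (-3, -4, 0, -2); ‖a_1‖ = 5.3852, so q_1 = (-0.5571, -0.7428, 0.0000, -0.3714).
r_{12} = q_1·a_2 = -0.3714.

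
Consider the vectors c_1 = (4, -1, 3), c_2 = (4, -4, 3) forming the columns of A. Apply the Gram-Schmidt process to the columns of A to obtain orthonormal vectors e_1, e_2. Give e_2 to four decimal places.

e_2 = (-0.1569, -0.9806, -0.1177)

e_1 = c_1/‖c_1‖ = (4, -1, 3)/5.0990 = (0.7845, -0.1961, 0.5883).
r_{12} = e_1·c_2 = 5.6874.
u_2 = c_2 − 5.6874·e_1 = (-0.4615, -2.8846, -0.3462).
‖u_2‖ = 2.9417, so e_2 = (-0.1569, -0.9806, -0.1177).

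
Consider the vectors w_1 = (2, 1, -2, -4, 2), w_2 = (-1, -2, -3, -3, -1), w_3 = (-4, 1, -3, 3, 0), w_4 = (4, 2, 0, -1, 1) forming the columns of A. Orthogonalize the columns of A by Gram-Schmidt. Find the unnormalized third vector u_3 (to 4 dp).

u_3 = (-2.3949, 2.3841, -3.0543, 1.7283, 1.6051)

w_1 = (2, 1, -2, -4, 2); ‖w_1‖ = 5.3852, so e_1 = (0.3714, 0.1857, -0.3714, -0.7428, 0.3714).
e_1·w_2 = 0.3714·(-1) + 0.1857·(-2) + (-0.3714)·(-3) + (-0.7428)·(-3) + 0.3714·(-1) = 2.2283.
u_2 = w_2 − 2.2283·e_1 = (-1.8276, -2.4138, -2.1724, -1.3448, -1.8276).
‖u_2‖ = 4.3629, so e_2 = (-0.4189, -0.5533, -0.4979, -0.3082, -0.4189).
e_1·w_3 = 0.3714·(-4) + 0.1857·1 + (-0.3714)·(-3) + (-0.7428)·3 + 0.3714·0 = -2.4140; e_2·w_3 = (-0.4189)·(-4) + (-0.5533)·1 + (-0.4979)·(-3) + (-0.3082)·3 + (-0.4189)·0 = 1.6914.
u_3 = w_3 + 2.4140·e_1 − 1.6914·e_2 = (-2.3949, 2.3841, -3.0543, 1.7283, 1.6051).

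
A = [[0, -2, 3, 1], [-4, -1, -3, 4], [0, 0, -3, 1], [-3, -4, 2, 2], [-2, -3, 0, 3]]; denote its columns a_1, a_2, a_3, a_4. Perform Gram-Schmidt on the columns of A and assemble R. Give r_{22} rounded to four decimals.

r_{22} = 3.6483

a_1 = (0, -4, 0, -3, -2); ‖a_1‖ = 5.3852, so e_1 = (0.0000, -0.7428, 0.0000, -0.5571, -0.3714).
e_1·a_2 = 0.0000·(-2) + (-0.7428)·(-1) + 0.0000·0 + (-0.5571)·(-4) + (-0.3714)·(-3) = 4.0853.
u_2 = a_2 − 4.0853·e_1 = (-2.0000, 2.0345, 0.0000, -1.7241, -1.4828).
r_{22} = ‖u_2‖ = 3.6483.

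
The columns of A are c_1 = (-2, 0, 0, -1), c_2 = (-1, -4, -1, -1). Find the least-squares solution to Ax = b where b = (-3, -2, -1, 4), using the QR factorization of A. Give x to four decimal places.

x = (0.1628, 0.3953)

c_1 = (-2, 0, 0, -1); ‖c_1‖ = 2.2361, so q_1 = (-0.8944, 0.0000, 0.0000, -0.4472).
q_1·c_2 = (-0.8944)·(-1) + 0.0000·(-4) + 0.0000·(-1) + (-0.4472)·(-1) = 1.3416.
u_2 = c_2 − 1.3416·q_1 = (0.2000, -4.0000, -1.0000, -0.4000).
‖u_2‖ = 4.1473, so q_2 = (0.0482, -0.9645, -0.2411, -0.0964).
Qᵀb = (0.8944, 1.6396).
Back-substitute: x_2 = 1.6396/4.1473 = 0.3953.
x_1 = (0.8944 − 1.3416·0.3953)/2.2361 = 0.1628.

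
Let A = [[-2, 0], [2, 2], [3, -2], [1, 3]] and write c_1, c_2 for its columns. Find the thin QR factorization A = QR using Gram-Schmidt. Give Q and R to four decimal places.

Q = [[-0.4714, 0.0270], [0.4714, 0.4589], [0.7071, -0.5264], [0.2357, 0.7153]], R = [[4.2426, 0.2357], [0.0000, 4.1164]]

e_1 = c_1/‖c_1‖ = (-2, 2, 3, 1)/4.2426 = (-0.4714, 0.4714, 0.7071, 0.2357).
r_{12} = e_1·c_2 = 0.2357.
u_2 = c_2 − 0.2357·e_1 = (0.1111, 1.8889, -2.1667, 2.9444).
‖u_2‖ = 4.1164, so e_2 = (0.0270, 0.4589, -0.5264, 0.7153).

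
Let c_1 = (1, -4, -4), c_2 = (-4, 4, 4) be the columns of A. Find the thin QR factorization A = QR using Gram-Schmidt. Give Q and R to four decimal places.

Q = [[0.1741, -0.9847], [-0.6963, -0.1231], [-0.6963, -0.1231]], R = [[5.7446, -6.2668], [0.0000, 2.9542]]

q_1 = c_1/‖c_1‖ = (1, -4, -4)/5.7446 = (0.1741, -0.6963, -0.6963).
r_{12} = q_1·c_2 = -6.2668.
u_2 = c_2 + 6.2668·q_1 = (-2.9091, -0.3636, -0.3636).
‖u_2‖ = 2.9542, so q_2 = (-0.9847, -0.1231, -0.1231).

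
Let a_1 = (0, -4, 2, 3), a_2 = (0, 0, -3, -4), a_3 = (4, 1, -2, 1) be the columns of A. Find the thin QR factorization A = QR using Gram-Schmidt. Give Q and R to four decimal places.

e_1 = a_1/‖a_1‖ = (0, -4, 2, 3)/5.3852 = (0.0000, -0.7428, 0.3714, 0.5571).
r_{12} = e_1·a_2 = -3.3425.
u_2 = a_2 + 3.3425·e_1 = (0.0000, -2.4828, -1.7586, -2.1379).
‖u_2‖ = 3.7185, so e_2 = (0.0000, -0.6677, -0.4729, -0.5749).
r_{13} = e_1·a_3 = -0.9285; r_{23} = e_2·a_3 = -0.2967.
u_3 = a_3 + 0.9285·e_1 + 0.2967·e_2 = (4.0000, 0.1122, -1.7955, 1.3466).
‖u_3‖ = 4.5880, so e_3 = (0.8718, 0.0245, -0.3913, 0.2935).

Q = [[0.0000, 0.0000, 0.8718], [-0.7428, -0.6677, 0.0245], [0.3714, -0.4729, -0.3913], [0.5571, -0.5749, 0.2935]], R = [[5.3852, -3.3425, -0.9285], [0.0000, 3.7185, -0.2967], [0.0000, 0.0000, 4.5880]]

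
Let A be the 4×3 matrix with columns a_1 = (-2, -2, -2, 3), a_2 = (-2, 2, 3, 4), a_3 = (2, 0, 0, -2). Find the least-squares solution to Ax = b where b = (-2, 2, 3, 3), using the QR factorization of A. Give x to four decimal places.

x = (-0.3548, 0.7204, -0.6129)

e_1 = a_1/‖a_1‖ = (-2, -2, -2, 3)/4.5826 = (-0.4364, -0.4364, -0.4364, 0.6547).
r_{12} = e_1·a_2 = 1.3093.
u_2 = a_2 − 1.3093·e_1 = (-1.4286, 2.5714, 3.5714, 3.1429).
‖u_2‖ = 5.5934, so e_2 = (-0.2554, 0.4597, 0.6385, 0.5619).
r_{13} = e_1·a_3 = -2.1822; r_{23} = e_2·a_3 = -1.6346.
u_3 = a_3 + 2.1822·e_1 + 1.6346·e_2 = (0.6301, -0.2009, 0.0913, 0.3470).
‖u_3‖ = 0.7525, so e_3 = (0.8374, -0.2670, 0.1214, 0.4612).
Qᵀb = (0.6547, 5.0315, -0.4612).
Back-substitute: x_3 = -0.4612/0.7525 = -0.6129.
x_2 = (5.0315 + 1.6346·(-0.6129))/5.5934 = 0.7204.
x_1 = (0.6547 − 1.3093·0.7204 + 2.1822·(-0.6129))/4.5826 = -0.3548.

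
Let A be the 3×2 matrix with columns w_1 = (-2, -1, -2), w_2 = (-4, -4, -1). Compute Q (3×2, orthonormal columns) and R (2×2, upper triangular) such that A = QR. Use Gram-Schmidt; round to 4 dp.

Q = [[-0.6667, -0.2653], [-0.3333, -0.7297], [-0.6667, 0.6302]], R = [[3.0000, 4.6667], [0.0000, 3.3500]]

w_1 = (-2, -1, -2); ‖w_1‖ = 3.0000, so e_1 = (-0.6667, -0.3333, -0.6667).
e_1·w_2 = (-0.6667)·(-4) + (-0.3333)·(-4) + (-0.6667)·(-1) = 4.6667.
u_2 = w_2 − 4.6667·e_1 = (-0.8889, -2.4444, 2.1111).
‖u_2‖ = 3.3500, so e_2 = (-0.2653, -0.7297, 0.6302).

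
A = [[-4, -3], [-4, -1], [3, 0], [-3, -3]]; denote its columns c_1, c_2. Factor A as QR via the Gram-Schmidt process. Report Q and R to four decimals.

c_1 = (-4, -4, 3, -3); ‖c_1‖ = 7.0711, so e_1 = (-0.5657, -0.5657, 0.4243, -0.4243).
e_1·c_2 = (-0.5657)·(-3) + (-0.5657)·(-1) + 0.4243·0 + (-0.4243)·(-3) = 3.5355.
u_2 = c_2 − 3.5355·e_1 = (-1.0000, 1.0000, -1.5000, -1.5000).
‖u_2‖ = 2.5495, so e_2 = (-0.3922, 0.3922, -0.5883, -0.5883).

Q = [[-0.5657, -0.3922], [-0.5657, 0.3922], [0.4243, -0.5883], [-0.4243, -0.5883]], R = [[7.0711, 3.5355], [0.0000, 2.5495]]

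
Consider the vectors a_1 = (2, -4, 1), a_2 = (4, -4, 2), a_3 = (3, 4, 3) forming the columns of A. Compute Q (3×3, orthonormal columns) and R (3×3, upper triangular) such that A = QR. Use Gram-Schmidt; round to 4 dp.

a_1 = (2, -4, 1); ‖a_1‖ = 4.5826, so q_1 = (0.4364, -0.8729, 0.2182).
q_1·a_2 = 0.4364·4 + (-0.8729)·(-4) + 0.2182·2 = 5.6737.
u_2 = a_2 − 5.6737·q_1 = (1.5238, 0.9524, 0.7619).
‖u_2‖ = 1.9518, so q_2 = (0.7807, 0.4880, 0.3904).
q_1·a_3 = 0.4364·3 + (-0.8729)·4 + 0.2182·3 = -1.5275; q_2·a_3 = 0.7807·3 + 0.4880·4 + 0.3904·3 = 5.4650.
u_3 = a_3 + 1.5275·q_1 − 5.4650·q_2 = (-0.6000, 0.0000, 1.2000).
‖u_3‖ = 1.3416, so q_3 = (-0.4472, 0.0000, 0.8944).

Q = [[0.4364, 0.7807, -0.4472], [-0.8729, 0.4880, 0.0000], [0.2182, 0.3904, 0.8944]], R = [[4.5826, 5.6737, -1.5275], [0.0000, 1.9518, 5.4650], [0.0000, 0.0000, 1.3416]]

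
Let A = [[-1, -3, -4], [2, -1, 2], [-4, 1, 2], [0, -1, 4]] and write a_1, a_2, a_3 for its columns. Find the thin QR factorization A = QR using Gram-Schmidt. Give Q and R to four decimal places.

a_1 = (-1, 2, -4, 0); ‖a_1‖ = 4.5826, so e_1 = (-0.2182, 0.4364, -0.8729, 0.0000).
e_1·a_2 = (-0.2182)·(-3) + 0.4364·(-1) + (-0.8729)·1 + 0.0000·(-1) = -0.6547.
u_2 = a_2 + 0.6547·e_1 = (-3.1429, -0.7143, 0.4286, -1.0000).
‖u_2‖ = 3.4017, so e_2 = (-0.9239, -0.2100, 0.1260, -0.2940).
e_1·a_3 = (-0.2182)·(-4) + 0.4364·2 + (-0.8729)·2 + 0.0000·4 = 0.0000; e_2·a_3 = (-0.9239)·(-4) + (-0.2100)·2 + 0.1260·2 + (-0.2940)·4 = 2.3518.
u_3 = a_3 + 0.0000·e_1 − 2.3518·e_2 = (-1.8272, 2.4938, 1.7037, 4.6914).
‖u_3‖ = 5.8710, so e_3 = (-0.3112, 0.4248, 0.2902, 0.7991).

Q = [[-0.2182, -0.9239, -0.3112], [0.4364, -0.2100, 0.4248], [-0.8729, 0.1260, 0.2902], [0.0000, -0.2940, 0.7991]], R = [[4.5826, -0.6547, 0.0000], [0.0000, 3.4017, 2.3518], [0.0000, 0.0000, 5.8710]]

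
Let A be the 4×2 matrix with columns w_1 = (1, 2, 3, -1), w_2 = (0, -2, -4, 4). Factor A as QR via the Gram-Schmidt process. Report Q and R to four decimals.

e_1 = w_1/‖w_1‖ = (1, 2, 3, -1)/3.8730 = (0.2582, 0.5164, 0.7746, -0.2582).
r_{12} = e_1·w_2 = -5.1640.
u_2 = w_2 + 5.1640·e_1 = (1.3333, 0.6667, 0.0000, 2.6667).
‖u_2‖ = 3.0551, so e_2 = (0.4364, 0.2182, 0.0000, 0.8729).

Q = [[0.2582, 0.4364], [0.5164, 0.2182], [0.7746, 0.0000], [-0.2582, 0.8729]], R = [[3.8730, -5.1640], [0.0000, 3.0551]]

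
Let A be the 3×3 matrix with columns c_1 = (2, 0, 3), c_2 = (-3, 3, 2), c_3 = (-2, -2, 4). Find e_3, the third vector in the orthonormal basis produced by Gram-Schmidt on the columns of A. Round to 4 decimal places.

c_1 = (2, 0, 3); ‖c_1‖ = 3.6056, so e_1 = (0.5547, 0.0000, 0.8321).
e_1·c_2 = 0.5547·(-3) + 0.0000·3 + 0.8321·2 = 0.0000.
u_2 = c_2 + 0.0000·e_1 = (-3.0000, 3.0000, 2.0000).
‖u_2‖ = 4.6904, so e_2 = (-0.6396, 0.6396, 0.4264).
e_1·c_3 = 0.5547·(-2) + 0.0000·(-2) + 0.8321·4 = 2.2188; e_2·c_3 = (-0.6396)·(-2) + 0.6396·(-2) + 0.4264·4 = 1.7056.
u_3 = c_3 − 2.2188·e_1 − 1.7056·e_2 = (-2.1399, -3.0909, 1.4266).
‖u_3‖ = 4.0209, so e_3 = (-0.5322, -0.7687, 0.3548).

e_3 = (-0.5322, -0.7687, 0.3548)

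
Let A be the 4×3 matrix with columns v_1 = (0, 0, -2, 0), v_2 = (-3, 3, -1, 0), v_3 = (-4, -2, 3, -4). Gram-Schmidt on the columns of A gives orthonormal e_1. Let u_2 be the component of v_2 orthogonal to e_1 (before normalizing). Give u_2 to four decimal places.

u_2 = (-3.0000, 3.0000, 0.0000, 0.0000)

e_1 = v_1/‖v_1‖ = (0, 0, -2, 0)/2.0000 = (0.0000, 0.0000, -1.0000, 0.0000).
r_{12} = e_1·v_2 = 1.0000.
u_2 = v_2 − 1.0000·e_1 = (-3.0000, 3.0000, 0.0000, 0.0000).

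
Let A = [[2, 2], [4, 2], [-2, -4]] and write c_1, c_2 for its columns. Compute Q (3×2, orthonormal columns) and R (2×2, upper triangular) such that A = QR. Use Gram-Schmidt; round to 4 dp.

c_1 = (2, 4, -2); ‖c_1‖ = 4.8990, so e_1 = (0.4082, 0.8165, -0.4082).
e_1·c_2 = 0.4082·2 + 0.8165·2 + (-0.4082)·(-4) = 4.0825.
u_2 = c_2 − 4.0825·e_1 = (0.3333, -1.3333, -2.3333).
‖u_2‖ = 2.7080, so e_2 = (0.1231, -0.4924, -0.8616).

Q = [[0.4082, 0.1231], [0.8165, -0.4924], [-0.4082, -0.8616]], R = [[4.8990, 4.0825], [0.0000, 2.7080]]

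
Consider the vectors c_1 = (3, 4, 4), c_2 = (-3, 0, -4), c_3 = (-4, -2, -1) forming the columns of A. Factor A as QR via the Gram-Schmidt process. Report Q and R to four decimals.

q_1 = c_1/‖c_1‖ = (3, 4, 4)/6.4031 = (0.4685, 0.6247, 0.6247).
r_{12} = q_1·c_2 = -3.9043.
u_2 = c_2 + 3.9043·q_1 = (-1.1707, 2.4390, -1.5610).
‖u_2‖ = 3.1235, so q_2 = (-0.3748, 0.7809, -0.4998).
r_{13} = q_1·c_3 = -3.7482; r_{23} = q_2·c_3 = 0.4373.
u_3 = c_3 + 3.7482·q_1 − 0.4373·q_2 = (-2.0800, 0.0000, 1.5600).
‖u_3‖ = 2.6000, so q_3 = (-0.8000, 0.0000, 0.6000).

Q = [[0.4685, -0.3748, -0.8000], [0.6247, 0.7809, 0.0000], [0.6247, -0.4998, 0.6000]], R = [[6.4031, -3.9043, -3.7482], [0.0000, 3.1235, 0.4373], [0.0000, 0.0000, 2.6000]]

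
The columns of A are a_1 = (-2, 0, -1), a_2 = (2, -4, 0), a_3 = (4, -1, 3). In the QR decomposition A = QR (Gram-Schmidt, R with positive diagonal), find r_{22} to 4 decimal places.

a_1 = (-2, 0, -1); ‖a_1‖ = 2.2361, so e_1 = (-0.8944, 0.0000, -0.4472).
e_1·a_2 = (-0.8944)·2 + 0.0000·(-4) + (-0.4472)·0 = -1.7889.
u_2 = a_2 + 1.7889·e_1 = (0.4000, -4.0000, -0.8000).
r_{22} = ‖u_2‖ = 4.0988.

r_{22} = 4.0988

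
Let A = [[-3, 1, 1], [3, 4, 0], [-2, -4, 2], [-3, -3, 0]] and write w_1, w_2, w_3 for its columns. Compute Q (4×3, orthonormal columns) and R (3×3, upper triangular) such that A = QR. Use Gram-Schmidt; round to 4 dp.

Q = [[-0.5388, 0.7825, 0.2834], [0.5388, 0.3302, 0.4151], [-0.3592, -0.5168, 0.7743], [-0.5388, -0.1077, -0.3845]], R = [[5.5678, 4.6697, -1.2572], [0.0000, 4.4937, -0.2512], [0.0000, 0.0000, 1.8320]]

q_1 = w_1/‖w_1‖ = (-3, 3, -2, -3)/5.5678 = (-0.5388, 0.5388, -0.3592, -0.5388).
r_{12} = q_1·w_2 = 4.6697.
u_2 = w_2 − 4.6697·q_1 = (3.5161, 1.4839, -2.3226, -0.4839).
‖u_2‖ = 4.4937, so q_2 = (0.7825, 0.3302, -0.5168, -0.1077).
r_{13} = q_1·w_3 = -1.2572; r_{23} = q_2·w_3 = -0.2512.
u_3 = w_3 + 1.2572·q_1 + 0.2512·q_2 = (0.5192, 0.7604, 1.4185, -0.7045).
‖u_3‖ = 1.8320, so q_3 = (0.2834, 0.4151, 0.7743, -0.3845).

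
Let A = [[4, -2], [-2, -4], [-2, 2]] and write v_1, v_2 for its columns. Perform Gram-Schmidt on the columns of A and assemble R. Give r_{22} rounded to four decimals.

e_1 = v_1/‖v_1‖ = (4, -2, -2)/4.8990 = (0.8165, -0.4082, -0.4082).
r_{12} = e_1·v_2 = -0.8165.
u_2 = v_2 + 0.8165·e_1 = (-1.3333, -4.3333, 1.6667).
r_{22} = ‖u_2‖ = 4.8305.

r_{22} = 4.8305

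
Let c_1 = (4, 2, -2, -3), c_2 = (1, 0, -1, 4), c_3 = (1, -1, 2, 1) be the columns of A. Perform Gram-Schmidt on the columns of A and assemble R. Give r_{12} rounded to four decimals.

c_1 = (4, 2, -2, -3); ‖c_1‖ = 5.7446, so q_1 = (0.6963, 0.3482, -0.3482, -0.5222).
r_{12} = q_1·c_2 = -1.0445.

r_{12} = -1.0445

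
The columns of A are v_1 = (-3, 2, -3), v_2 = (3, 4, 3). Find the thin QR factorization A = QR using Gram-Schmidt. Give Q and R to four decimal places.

v_1 = (-3, 2, -3); ‖v_1‖ = 4.6904, so q_1 = (-0.6396, 0.4264, -0.6396).
q_1·v_2 = (-0.6396)·3 + 0.4264·4 + (-0.6396)·3 = -2.1320.
u_2 = v_2 + 2.1320·q_1 = (1.6364, 4.9091, 1.6364).
‖u_2‖ = 5.4272, so q_2 = (0.3015, 0.9045, 0.3015).

Q = [[-0.6396, 0.3015], [0.4264, 0.9045], [-0.6396, 0.3015]], R = [[4.6904, -2.1320], [0.0000, 5.4272]]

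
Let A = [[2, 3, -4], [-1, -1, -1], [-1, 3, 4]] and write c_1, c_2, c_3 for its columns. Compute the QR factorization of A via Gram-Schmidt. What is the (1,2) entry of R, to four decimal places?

c_1 = (2, -1, -1); ‖c_1‖ = 2.4495, so e_1 = (0.8165, -0.4082, -0.4082).
r_{12} = e_1·c_2 = 1.6330.

r_{12} = 1.6330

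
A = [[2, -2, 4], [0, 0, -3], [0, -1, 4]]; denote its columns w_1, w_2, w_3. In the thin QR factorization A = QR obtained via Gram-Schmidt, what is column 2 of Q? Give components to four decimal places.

q_2 = (0.0000, 0.0000, -1.0000)

q_1 = w_1/‖w_1‖ = (2, 0, 0)/2.0000 = (1.0000, 0.0000, 0.0000).
r_{12} = q_1·w_2 = -2.0000.
u_2 = w_2 + 2.0000·q_1 = (0.0000, 0.0000, -1.0000).
‖u_2‖ = 1.0000, so q_2 = (0.0000, 0.0000, -1.0000).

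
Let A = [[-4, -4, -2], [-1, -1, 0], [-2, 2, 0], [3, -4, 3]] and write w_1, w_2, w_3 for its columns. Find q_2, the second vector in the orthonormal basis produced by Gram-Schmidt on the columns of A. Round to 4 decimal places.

w_1 = (-4, -1, -2, 3); ‖w_1‖ = 5.4772, so q_1 = (-0.7303, -0.1826, -0.3651, 0.5477).
q_1·w_2 = (-0.7303)·(-4) + (-0.1826)·(-1) + (-0.3651)·2 + 0.5477·(-4) = 0.1826.
u_2 = w_2 − 0.1826·q_1 = (-3.8667, -0.9667, 2.0667, -4.1000).
‖u_2‖ = 6.0800, so q_2 = (-0.6360, -0.1590, 0.3399, -0.6743).

q_2 = (-0.6360, -0.1590, 0.3399, -0.6743)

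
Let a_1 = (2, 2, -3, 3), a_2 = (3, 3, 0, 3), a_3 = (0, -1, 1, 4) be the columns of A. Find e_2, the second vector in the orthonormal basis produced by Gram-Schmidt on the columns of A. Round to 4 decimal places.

e_2 = (0.4370, 0.4370, 0.7648, 0.1821)

e_1 = a_1/‖a_1‖ = (2, 2, -3, 3)/5.0990 = (0.3922, 0.3922, -0.5883, 0.5883).
r_{12} = e_1·a_2 = 4.1184.
u_2 = a_2 − 4.1184·e_1 = (1.3846, 1.3846, 2.4231, 0.5769).
‖u_2‖ = 3.1684, so e_2 = (0.4370, 0.4370, 0.7648, 0.1821).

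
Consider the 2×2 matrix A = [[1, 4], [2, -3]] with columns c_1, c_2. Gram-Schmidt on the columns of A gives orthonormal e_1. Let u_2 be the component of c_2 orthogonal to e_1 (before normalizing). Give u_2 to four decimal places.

c_1 = (1, 2); ‖c_1‖ = 2.2361, so e_1 = (0.4472, 0.8944).
e_1·c_2 = 0.4472·4 + 0.8944·(-3) = -0.8944.
u_2 = c_2 + 0.8944·e_1 = (4.4000, -2.2000).

u_2 = (4.4000, -2.2000)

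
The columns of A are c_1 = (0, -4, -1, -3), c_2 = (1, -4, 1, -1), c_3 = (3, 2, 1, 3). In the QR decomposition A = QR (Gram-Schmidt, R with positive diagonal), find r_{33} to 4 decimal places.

c_1 = (0, -4, -1, -3); ‖c_1‖ = 5.0990, so q_1 = (0.0000, -0.7845, -0.1961, -0.5883).
q_1·c_2 = 0.0000·1 + (-0.7845)·(-4) + (-0.1961)·1 + (-0.5883)·(-1) = 3.5301.
u_2 = c_2 − 3.5301·q_1 = (1.0000, -1.2308, 1.6923, 1.0769).
‖u_2‖ = 2.5570, so q_2 = (0.3911, -0.4813, 0.6618, 0.4212).
q_1·c_3 = 0.0000·3 + (-0.7845)·2 + (-0.1961)·1 + (-0.5883)·3 = -3.5301; q_2·c_3 = 0.3911·3 + (-0.4813)·2 + 0.6618·1 + 0.4212·3 = 2.1359.
u_3 = c_3 + 3.5301·q_1 − 2.1359·q_2 = (2.1647, 0.2588, -1.1059, 0.0235).
r_{33} = ‖u_3‖ = 2.4447.

r_{33} = 2.4447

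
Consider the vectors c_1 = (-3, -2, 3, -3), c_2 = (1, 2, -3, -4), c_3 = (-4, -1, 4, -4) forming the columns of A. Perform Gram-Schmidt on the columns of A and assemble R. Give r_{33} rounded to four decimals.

q_1 = c_1/‖c_1‖ = (-3, -2, 3, -3)/5.5678 = (-0.5388, -0.3592, 0.5388, -0.5388).
r_{12} = q_1·c_2 = -0.7184.
u_2 = c_2 + 0.7184·q_1 = (0.6129, 1.7419, -2.6129, -4.3871).
‖u_2‖ = 5.4299, so q_2 = (0.1129, 0.3208, -0.4812, -0.8080).
r_{13} = q_1·c_3 = 6.8250; r_{23} = q_2·c_3 = 0.5347.
u_3 = c_3 − 6.8250·q_1 − 0.5347·q_2 = (-0.3829, 1.2801, 0.5799, 0.1094).
r_{33} = ‖u_3‖ = 1.4606.

r_{33} = 1.4606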